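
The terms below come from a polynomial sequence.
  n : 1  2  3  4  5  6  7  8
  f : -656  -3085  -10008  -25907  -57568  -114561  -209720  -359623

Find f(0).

-63

Δ: -2429  -6923  -15899  -31661  -56993  -95159  -149903
Δ²: -4494  -8976  -15762  -25332  -38166  -54744
Δ³: -4482  -6786  -9570  -12834  -16578
Δ⁴: -2304  -2784  -3264  -3744
Δ⁵: -480  -480  -480
The fifth differences are constant at -480.
Work back: -2304 + 480 = -1824;  -4482 + 1824 = -2658;  -4494 + 2658 = -1836;  -2429 + 1836 = -593;  -656 + 593 = -63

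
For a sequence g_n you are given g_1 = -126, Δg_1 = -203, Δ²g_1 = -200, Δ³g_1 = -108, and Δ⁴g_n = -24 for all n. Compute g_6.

-4341

Build the table forward from the leading diagonal:
Fourth differences: -24, -24, -24, -24, -24, -24
Third differences: -108, -132, -156, -180, -204, -228
Second differences: -200, -308, -440, -596, -776, -980
First differences: -203, -403, -711, -1151, -1747, -2523
g: -126, -329, -732, -1443, -2594, -4341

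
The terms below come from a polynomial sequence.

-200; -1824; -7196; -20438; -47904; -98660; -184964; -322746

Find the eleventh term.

-1269420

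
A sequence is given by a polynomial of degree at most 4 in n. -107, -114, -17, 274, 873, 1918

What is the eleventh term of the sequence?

20343

D1: -7, 97, 291, 599, 1045
D2: 104, 194, 308, 446
D3: 90, 114, 138
D4: 24, 24
The fourth differences are constant (24).
138 + 24 = 162;  446 + 162 = 608;  1045 + 608 = 1653;  1918 + 1653 = 3571
162 + 24 = 186;  608 + 186 = 794;  1653 + 794 = 2447;  3571 + 2447 = 6018
186 + 24 = 210;  794 + 210 = 1004;  2447 + 1004 = 3451;  6018 + 3451 = 9469
210 + 24 = 234;  1004 + 234 = 1238;  3451 + 1238 = 4689;  9469 + 4689 = 14158
234 + 24 = 258;  1238 + 258 = 1496;  4689 + 1496 = 6185;  14158 + 6185 = 20343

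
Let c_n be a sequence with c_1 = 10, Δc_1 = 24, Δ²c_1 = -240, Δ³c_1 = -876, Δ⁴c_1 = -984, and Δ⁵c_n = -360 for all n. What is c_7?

Build the table forward from the leading diagonal:
D5: -360  -360  -360  -360  -360  -360  -360
D4: -984  -1344  -1704  -2064  -2424  -2784  -3144
D3: -876  -1860  -3204  -4908  -6972  -9396  -12180
D2: -240  -1116  -2976  -6180  -11088  -18060  -27456
D1: 24  -216  -1332  -4308  -10488  -21576  -39636
c: 10  34  -182  -1514  -5822  -16310  -37886

-37886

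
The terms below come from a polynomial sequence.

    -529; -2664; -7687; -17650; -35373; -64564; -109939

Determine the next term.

D1: -2135, -5023, -9963, -17723, -29191, -45375
D2: -2888, -4940, -7760, -11468, -16184
D3: -2052, -2820, -3708, -4716
D4: -768, -888, -1008
D5: -120, -120
Fifth differences constant at -120.
-1008 − 120 = -1128;  -4716 − 1128 = -5844;  -16184 − 5844 = -22028;  -45375 − 22028 = -67403;  -109939 − 67403 = -177342

-177342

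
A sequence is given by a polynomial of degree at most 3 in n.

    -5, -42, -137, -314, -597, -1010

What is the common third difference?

Δ: -37, -95, -177, -283, -413
Δ²: -58, -82, -106, -130
Δ³: -24, -24, -24

-24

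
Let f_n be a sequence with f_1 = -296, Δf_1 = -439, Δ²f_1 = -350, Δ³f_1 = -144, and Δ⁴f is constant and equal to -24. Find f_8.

-16599

Build the table forward from the leading diagonal:
Δ⁴: -24, -24, -24, -24, -24, -24, -24, -24
Δ³: -144, -168, -192, -216, -240, -264, -288, -312
Δ²: -350, -494, -662, -854, -1070, -1310, -1574, -1862
Δ: -439, -789, -1283, -1945, -2799, -3869, -5179, -6753
f: -296, -735, -1524, -2807, -4752, -7551, -11420, -16599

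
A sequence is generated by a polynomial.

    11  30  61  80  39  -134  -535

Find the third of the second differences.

D1: 19, 31, 19, -41, -173, -401
D2: 12, -12, -60, -132, -228
D3: -24, -48, -72, -96
D4: -24, -24, -24

-60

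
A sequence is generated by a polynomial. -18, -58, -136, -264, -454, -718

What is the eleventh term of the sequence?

-3568

-40, -78, -128, -190, -264
-38, -50, -62, -74
-12, -12, -12
Constant third difference = -12, so extend:
-74 − 12 = -86;  -264 − 86 = -350;  -718 − 350 = -1068
-86 − 12 = -98;  -350 − 98 = -448;  -1068 − 448 = -1516
-98 − 12 = -110;  -448 − 110 = -558;  -1516 − 558 = -2074
-110 − 12 = -122;  -558 − 122 = -680;  -2074 − 680 = -2754
-122 − 12 = -134;  -680 − 134 = -814;  -2754 − 814 = -3568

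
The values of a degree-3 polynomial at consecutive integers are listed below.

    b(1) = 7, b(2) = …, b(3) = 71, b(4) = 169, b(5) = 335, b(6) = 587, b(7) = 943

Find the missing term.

Using the last 5 terms:
D1: 98  166  252  356
D2: 68  86  104
D3: 18  18
Constant third difference = 18.
Extend backward: 68 − 18 = 50;  98 − 50 = 48;  71 − 48 = 23

23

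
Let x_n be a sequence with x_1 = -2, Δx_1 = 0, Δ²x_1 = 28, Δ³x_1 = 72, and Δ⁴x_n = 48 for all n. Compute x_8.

Build the table forward from the leading diagonal:
D4: 48  48  48  48  48  48  48  48
D3: 72  120  168  216  264  312  360  408
D2: 28  100  220  388  604  868  1180  1540
D1: 0  28  128  348  736  1340  2208  3388
x: -2  -2  26  154  502  1238  2578  4786

4786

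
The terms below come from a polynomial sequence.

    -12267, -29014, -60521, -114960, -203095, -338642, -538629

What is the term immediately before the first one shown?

Δ: -16747, -31507, -54439, -88135, -135547, -199987
Δ²: -14760, -22932, -33696, -47412, -64440
Δ³: -8172, -10764, -13716, -17028
Δ⁴: -2592, -2952, -3312
Δ⁵: -360, -360
The fifth differences are constant at -360.
Work back: -2592 + 360 = -2232;  -8172 + 2232 = -5940;  -14760 + 5940 = -8820;  -16747 + 8820 = -7927;  -12267 + 7927 = -4340

-4340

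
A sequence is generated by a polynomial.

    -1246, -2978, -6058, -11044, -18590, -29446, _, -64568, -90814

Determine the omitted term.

-44458

Using the first 6 terms:
First differences: -1732, -3080, -4986, -7546, -10856
Second differences: -1348, -1906, -2560, -3310
Third differences: -558, -654, -750
Fourth differences: -96, -96
Constant fourth difference = -96.
Extend forward: -750 − 96 = -846;  -3310 − 846 = -4156;  -10856 − 4156 = -15012;  -29446 − 15012 = -44458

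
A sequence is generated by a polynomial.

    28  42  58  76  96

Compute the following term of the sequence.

14, 16, 18, 20
2, 2, 2
Constant second difference = 2, so extend:
20 + 2 = 22;  96 + 22 = 118

118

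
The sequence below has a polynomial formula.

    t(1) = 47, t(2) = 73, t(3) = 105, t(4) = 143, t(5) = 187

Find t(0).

26, 32, 38, 44
6, 6, 6
The second differences are constant at 6.
Work back: 26 − 6 = 20;  47 − 20 = 27

27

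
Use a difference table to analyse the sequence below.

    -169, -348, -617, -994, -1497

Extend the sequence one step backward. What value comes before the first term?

Δ: -179, -269, -377, -503
Δ²: -90, -108, -126
Δ³: -18, -18
The third differences are constant at -18.
Work back: -90 + 18 = -72;  -179 + 72 = -107;  -169 + 107 = -62

-62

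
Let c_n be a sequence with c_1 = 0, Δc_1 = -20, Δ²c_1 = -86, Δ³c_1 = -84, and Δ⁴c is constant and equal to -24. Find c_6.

-1920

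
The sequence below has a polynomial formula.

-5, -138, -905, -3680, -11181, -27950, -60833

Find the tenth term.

First differences: -133 , -767 , -2775 , -7501 , -16769 , -32883
Second differences: -634 , -2008 , -4726 , -9268 , -16114
Third differences: -1374 , -2718 , -4542 , -6846
Fourth differences: -1344 , -1824 , -2304
Fifth differences: -480 , -480
The fifth differences are constant (-480).
-2304 − 480 = -2784;  -6846 − 2784 = -9630;  -16114 − 9630 = -25744;  -32883 − 25744 = -58627;  -60833 − 58627 = -119460
-2784 − 480 = -3264;  -9630 − 3264 = -12894;  -25744 − 12894 = -38638;  -58627 − 38638 = -97265;  -119460 − 97265 = -216725
-3264 − 480 = -3744;  -12894 − 3744 = -16638;  -38638 − 16638 = -55276;  -97265 − 55276 = -152541;  -216725 − 152541 = -369266

-369266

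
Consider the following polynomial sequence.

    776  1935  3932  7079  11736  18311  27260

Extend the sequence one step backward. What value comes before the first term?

191

First differences: 1159, 1997, 3147, 4657, 6575, 8949
Second differences: 838, 1150, 1510, 1918, 2374
Third differences: 312, 360, 408, 456
Fourth differences: 48, 48, 48
The fourth differences are constant at 48.
Work back: 312 − 48 = 264;  838 − 264 = 574;  1159 − 574 = 585;  776 − 585 = 191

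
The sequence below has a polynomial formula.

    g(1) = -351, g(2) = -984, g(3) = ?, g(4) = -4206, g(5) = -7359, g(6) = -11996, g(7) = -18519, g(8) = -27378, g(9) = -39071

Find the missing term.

-2183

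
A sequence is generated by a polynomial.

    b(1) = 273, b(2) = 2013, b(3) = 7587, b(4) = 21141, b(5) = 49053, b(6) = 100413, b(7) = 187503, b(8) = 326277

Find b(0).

-27

Δ: 1740  5574  13554  27912  51360  87090  138774
Δ²: 3834  7980  14358  23448  35730  51684
Δ³: 4146  6378  9090  12282  15954
Δ⁴: 2232  2712  3192  3672
Δ⁵: 480  480  480
The fifth differences are constant at 480.
Work back: 2232 − 480 = 1752;  4146 − 1752 = 2394;  3834 − 2394 = 1440;  1740 − 1440 = 300;  273 − 300 = -27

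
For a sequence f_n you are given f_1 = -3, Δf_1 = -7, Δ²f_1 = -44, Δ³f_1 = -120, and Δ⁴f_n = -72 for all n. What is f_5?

Build the table forward from the leading diagonal:
Fourth differences: -72  -72  -72  -72  -72
Third differences: -120  -192  -264  -336  -408
Second differences: -44  -164  -356  -620  -956
First differences: -7  -51  -215  -571  -1191
f: -3  -10  -61  -276  -847

-847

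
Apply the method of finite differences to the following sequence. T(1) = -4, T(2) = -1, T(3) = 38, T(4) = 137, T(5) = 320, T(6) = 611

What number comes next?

1034

D1: 3 , 39 , 99 , 183 , 291
D2: 36 , 60 , 84 , 108
D3: 24 , 24 , 24
Constant third difference = 24, so extend:
108 + 24 = 132;  291 + 132 = 423;  611 + 423 = 1034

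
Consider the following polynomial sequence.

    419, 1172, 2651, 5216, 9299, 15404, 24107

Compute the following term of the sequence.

36056

First differences: 753, 1479, 2565, 4083, 6105, 8703
Second differences: 726, 1086, 1518, 2022, 2598
Third differences: 360, 432, 504, 576
Fourth differences: 72, 72, 72
Fourth differences constant at 72.
576 + 72 = 648;  2598 + 648 = 3246;  8703 + 3246 = 11949;  24107 + 11949 = 36056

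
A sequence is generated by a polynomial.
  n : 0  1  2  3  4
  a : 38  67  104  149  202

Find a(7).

409

Δ: 29 , 37 , 45 , 53
Δ²: 8 , 8 , 8
Second differences constant at 8.
53 + 8 = 61;  202 + 61 = 263
61 + 8 = 69;  263 + 69 = 332
69 + 8 = 77;  332 + 77 = 409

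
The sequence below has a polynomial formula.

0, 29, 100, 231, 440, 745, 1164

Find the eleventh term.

4340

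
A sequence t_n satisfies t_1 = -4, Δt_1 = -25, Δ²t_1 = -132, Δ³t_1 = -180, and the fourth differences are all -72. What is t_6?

Build the table forward from the leading diagonal:
D4: -72, -72, -72, -72, -72, -72
D3: -180, -252, -324, -396, -468, -540
D2: -132, -312, -564, -888, -1284, -1752
D1: -25, -157, -469, -1033, -1921, -3205
t: -4, -29, -186, -655, -1688, -3609

-3609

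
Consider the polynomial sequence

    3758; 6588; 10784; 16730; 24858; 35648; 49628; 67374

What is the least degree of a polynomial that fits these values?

4

2830, 4196, 5946, 8128, 10790, 13980, 17746
1366, 1750, 2182, 2662, 3190, 3766
384, 432, 480, 528, 576
48, 48, 48, 48
The fourth differences are constant, so the polynomial has degree 4.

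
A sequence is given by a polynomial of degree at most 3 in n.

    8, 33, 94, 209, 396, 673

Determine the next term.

1058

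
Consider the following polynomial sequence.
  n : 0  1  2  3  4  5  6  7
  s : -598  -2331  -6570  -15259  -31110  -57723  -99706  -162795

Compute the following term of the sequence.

D1: -1733, -4239, -8689, -15851, -26613, -41983, -63089
D2: -2506, -4450, -7162, -10762, -15370, -21106
D3: -1944, -2712, -3600, -4608, -5736
D4: -768, -888, -1008, -1128
D5: -120, -120, -120
Fifth differences constant at -120.
-1128 − 120 = -1248;  -5736 − 1248 = -6984;  -21106 − 6984 = -28090;  -63089 − 28090 = -91179;  -162795 − 91179 = -253974

-253974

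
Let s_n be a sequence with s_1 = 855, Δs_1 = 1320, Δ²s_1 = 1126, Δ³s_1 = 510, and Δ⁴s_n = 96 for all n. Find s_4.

8703

Build the table forward from the leading diagonal:
D4: 96, 96, 96, 96
D3: 510, 606, 702, 798
D2: 1126, 1636, 2242, 2944
D1: 1320, 2446, 4082, 6324
s: 855, 2175, 4621, 8703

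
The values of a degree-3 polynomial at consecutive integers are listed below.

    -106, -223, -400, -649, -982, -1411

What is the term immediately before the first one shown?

-37

Δ: -117, -177, -249, -333, -429
Δ²: -60, -72, -84, -96
Δ³: -12, -12, -12
The third differences are constant at -12.
Work back: -60 + 12 = -48;  -117 + 48 = -69;  -106 + 69 = -37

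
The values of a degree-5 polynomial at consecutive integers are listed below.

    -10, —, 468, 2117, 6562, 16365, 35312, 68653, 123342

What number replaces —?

37

Using the last 7 terms:
Δ: 1649  4445  9803  18947  33341  54689
Δ²: 2796  5358  9144  14394  21348
Δ³: 2562  3786  5250  6954
Δ⁴: 1224  1464  1704
Δ⁵: 240  240
Constant fifth difference = 240.
Extend backward: 1224 − 240 = 984;  2562 − 984 = 1578;  2796 − 1578 = 1218;  1649 − 1218 = 431;  468 − 431 = 37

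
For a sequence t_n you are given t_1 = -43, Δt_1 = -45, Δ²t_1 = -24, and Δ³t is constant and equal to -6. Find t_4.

Build the table forward from the leading diagonal:
Δ³: -6  -6  -6  -6
Δ²: -24  -30  -36  -42
Δ: -45  -69  -99  -135
t: -43  -88  -157  -256

-256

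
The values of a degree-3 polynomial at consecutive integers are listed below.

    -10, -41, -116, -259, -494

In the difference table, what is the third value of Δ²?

-92

Δ: -31, -75, -143, -235
Δ²: -44, -68, -92
Δ³: -24, -24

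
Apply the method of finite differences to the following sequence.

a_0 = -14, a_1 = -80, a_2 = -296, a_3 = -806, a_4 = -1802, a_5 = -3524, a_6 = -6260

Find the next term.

-66, -216, -510, -996, -1722, -2736
-150, -294, -486, -726, -1014
-144, -192, -240, -288
-48, -48, -48
The fourth differences are constant (-48).
-288 − 48 = -336;  -1014 − 336 = -1350;  -2736 − 1350 = -4086;  -6260 − 4086 = -10346

-10346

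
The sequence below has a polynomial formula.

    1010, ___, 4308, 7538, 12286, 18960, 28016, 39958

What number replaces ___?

2236

Using the last 6 terms:
3230  4748  6674  9056  11942
1518  1926  2382  2886
408  456  504
48  48
Constant fourth difference = 48.
Extend backward: 408 − 48 = 360;  1518 − 360 = 1158;  3230 − 1158 = 2072;  4308 − 2072 = 2236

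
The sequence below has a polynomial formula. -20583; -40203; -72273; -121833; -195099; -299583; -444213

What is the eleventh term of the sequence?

Δ: -19620, -32070, -49560, -73266, -104484, -144630
Δ²: -12450, -17490, -23706, -31218, -40146
Δ³: -5040, -6216, -7512, -8928
Δ⁴: -1176, -1296, -1416
Δ⁵: -120, -120
Fifth differences constant at -120.
-1416 − 120 = -1536;  -8928 − 1536 = -10464;  -40146 − 10464 = -50610;  -144630 − 50610 = -195240;  -444213 − 195240 = -639453
-1536 − 120 = -1656;  -10464 − 1656 = -12120;  -50610 − 12120 = -62730;  -195240 − 62730 = -257970;  -639453 − 257970 = -897423
-1656 − 120 = -1776;  -12120 − 1776 = -13896;  -62730 − 13896 = -76626;  -257970 − 76626 = -334596;  -897423 − 334596 = -1232019
-1776 − 120 = -1896;  -13896 − 1896 = -15792;  -76626 − 15792 = -92418;  -334596 − 92418 = -427014;  -1232019 − 427014 = -1659033

-1659033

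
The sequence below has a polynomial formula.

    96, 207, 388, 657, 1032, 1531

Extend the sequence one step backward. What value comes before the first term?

Δ: 111, 181, 269, 375, 499
Δ²: 70, 88, 106, 124
Δ³: 18, 18, 18
The third differences are constant at 18.
Work back: 70 − 18 = 52;  111 − 52 = 59;  96 − 59 = 37

37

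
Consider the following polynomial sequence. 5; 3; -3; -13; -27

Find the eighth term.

First differences: -2  -6  -10  -14
Second differences: -4  -4  -4
Second differences constant at -4.
-14 − 4 = -18;  -27 − 18 = -45
-18 − 4 = -22;  -45 − 22 = -67
-22 − 4 = -26;  -67 − 26 = -93

-93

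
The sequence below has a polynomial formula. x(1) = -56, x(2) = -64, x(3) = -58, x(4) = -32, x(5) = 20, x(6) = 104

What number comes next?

Δ: -8, 6, 26, 52, 84
Δ²: 14, 20, 26, 32
Δ³: 6, 6, 6
Constant third difference = 6, so extend:
32 + 6 = 38;  84 + 38 = 122;  104 + 122 = 226

226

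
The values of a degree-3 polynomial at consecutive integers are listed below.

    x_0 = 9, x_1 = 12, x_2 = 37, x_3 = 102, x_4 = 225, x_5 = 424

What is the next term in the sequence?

First differences: 3, 25, 65, 123, 199
Second differences: 22, 40, 58, 76
Third differences: 18, 18, 18
Constant third difference = 18, so extend:
76 + 18 = 94;  199 + 94 = 293;  424 + 293 = 717

717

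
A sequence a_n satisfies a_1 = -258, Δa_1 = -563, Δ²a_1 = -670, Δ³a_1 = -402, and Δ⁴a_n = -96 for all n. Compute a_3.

-2054

Build the table forward from the leading diagonal:
Δ⁴: -96  -96  -96
Δ³: -402  -498  -594
Δ²: -670  -1072  -1570
Δ: -563  -1233  -2305
a: -258  -821  -2054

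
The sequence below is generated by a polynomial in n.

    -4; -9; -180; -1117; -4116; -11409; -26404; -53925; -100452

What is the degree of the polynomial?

5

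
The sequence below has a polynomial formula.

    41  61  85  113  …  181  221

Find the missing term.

145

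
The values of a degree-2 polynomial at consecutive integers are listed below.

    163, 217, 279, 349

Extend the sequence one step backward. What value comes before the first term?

117

54, 62, 70
8, 8
The second differences are constant at 8.
Work back: 54 − 8 = 46;  163 − 46 = 117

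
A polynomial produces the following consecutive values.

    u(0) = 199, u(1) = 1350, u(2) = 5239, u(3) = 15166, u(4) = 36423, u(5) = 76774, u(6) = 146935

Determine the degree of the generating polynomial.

1151, 3889, 9927, 21257, 40351, 70161
2738, 6038, 11330, 19094, 29810
3300, 5292, 7764, 10716
1992, 2472, 2952
480, 480
The fifth differences are constant, so the polynomial has degree 5.

5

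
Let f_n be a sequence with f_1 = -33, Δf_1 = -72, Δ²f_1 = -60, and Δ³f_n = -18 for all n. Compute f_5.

-753

Build the table forward from the leading diagonal:
Δ³: -18  -18  -18  -18  -18
Δ²: -60  -78  -96  -114  -132
Δ: -72  -132  -210  -306  -420
f: -33  -105  -237  -447  -753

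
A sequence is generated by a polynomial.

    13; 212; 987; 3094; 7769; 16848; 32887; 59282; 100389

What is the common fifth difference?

D1: 199, 775, 2107, 4675, 9079, 16039, 26395, 41107
D2: 576, 1332, 2568, 4404, 6960, 10356, 14712
D3: 756, 1236, 1836, 2556, 3396, 4356
D4: 480, 600, 720, 840, 960
D5: 120, 120, 120, 120

120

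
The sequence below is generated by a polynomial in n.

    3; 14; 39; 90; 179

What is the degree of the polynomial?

3

D1: 11, 25, 51, 89
D2: 14, 26, 38
D3: 12, 12
The third differences are constant, so the polynomial has degree 3.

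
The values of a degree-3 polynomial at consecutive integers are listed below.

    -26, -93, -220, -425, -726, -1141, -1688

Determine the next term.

-2385

Δ: -67  -127  -205  -301  -415  -547
Δ²: -60  -78  -96  -114  -132
Δ³: -18  -18  -18  -18
Constant third difference = -18, so extend:
-132 − 18 = -150;  -547 − 150 = -697;  -1688 − 697 = -2385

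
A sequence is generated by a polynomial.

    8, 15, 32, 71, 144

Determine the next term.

263

First differences: 7  17  39  73
Second differences: 10  22  34
Third differences: 12  12
The third differences are constant (12).
34 + 12 = 46;  73 + 46 = 119;  144 + 119 = 263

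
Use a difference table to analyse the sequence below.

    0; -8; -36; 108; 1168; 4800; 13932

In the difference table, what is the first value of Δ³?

D1: -8, -28, 144, 1060, 3632, 9132
D2: -20, 172, 916, 2572, 5500
D3: 192, 744, 1656, 2928
D4: 552, 912, 1272
D5: 360, 360

192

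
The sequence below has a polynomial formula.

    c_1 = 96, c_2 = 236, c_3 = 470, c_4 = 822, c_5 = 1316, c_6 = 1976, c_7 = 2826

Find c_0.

26

D1: 140, 234, 352, 494, 660, 850
D2: 94, 118, 142, 166, 190
D3: 24, 24, 24, 24
The third differences are constant at 24.
Work back: 94 − 24 = 70;  140 − 70 = 70;  96 − 70 = 26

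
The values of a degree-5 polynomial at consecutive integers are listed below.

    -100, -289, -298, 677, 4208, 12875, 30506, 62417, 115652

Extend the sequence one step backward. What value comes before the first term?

Δ: -189, -9, 975, 3531, 8667, 17631, 31911, 53235
Δ²: 180, 984, 2556, 5136, 8964, 14280, 21324
Δ³: 804, 1572, 2580, 3828, 5316, 7044
Δ⁴: 768, 1008, 1248, 1488, 1728
Δ⁵: 240, 240, 240, 240
The fifth differences are constant at 240.
Work back: 768 − 240 = 528;  804 − 528 = 276;  180 − 276 = -96;  -189 + 96 = -93;  -100 + 93 = -7

-7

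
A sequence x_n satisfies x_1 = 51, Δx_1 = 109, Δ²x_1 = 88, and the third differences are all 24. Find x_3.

357

Build the table forward from the leading diagonal:
Δ³: 24  24  24
Δ²: 88  112  136
Δ: 109  197  309
x: 51  160  357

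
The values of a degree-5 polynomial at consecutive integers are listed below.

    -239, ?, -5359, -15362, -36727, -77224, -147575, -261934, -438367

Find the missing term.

-1420

Using the last 7 terms:
-10003  -21365  -40497  -70351  -114359  -176433
-11362  -19132  -29854  -44008  -62074
-7770  -10722  -14154  -18066
-2952  -3432  -3912
-480  -480
Constant fifth difference = -480.
Extend backward: -2952 + 480 = -2472;  -7770 + 2472 = -5298;  -11362 + 5298 = -6064;  -10003 + 6064 = -3939;  -5359 + 3939 = -1420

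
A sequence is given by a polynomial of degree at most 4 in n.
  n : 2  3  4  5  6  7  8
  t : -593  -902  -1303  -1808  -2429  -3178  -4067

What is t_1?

-364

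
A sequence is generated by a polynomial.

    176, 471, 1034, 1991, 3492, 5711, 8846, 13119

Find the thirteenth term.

61004

D1: 295, 563, 957, 1501, 2219, 3135, 4273
D2: 268, 394, 544, 718, 916, 1138
D3: 126, 150, 174, 198, 222
D4: 24, 24, 24, 24
The fourth differences are constant (24).
222 + 24 = 246;  1138 + 246 = 1384;  4273 + 1384 = 5657;  13119 + 5657 = 18776
246 + 24 = 270;  1384 + 270 = 1654;  5657 + 1654 = 7311;  18776 + 7311 = 26087
270 + 24 = 294;  1654 + 294 = 1948;  7311 + 1948 = 9259;  26087 + 9259 = 35346
294 + 24 = 318;  1948 + 318 = 2266;  9259 + 2266 = 11525;  35346 + 11525 = 46871
318 + 24 = 342;  2266 + 342 = 2608;  11525 + 2608 = 14133;  46871 + 14133 = 61004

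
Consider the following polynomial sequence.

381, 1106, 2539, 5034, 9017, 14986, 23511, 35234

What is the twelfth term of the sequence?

Δ: 725, 1433, 2495, 3983, 5969, 8525, 11723
Δ²: 708, 1062, 1488, 1986, 2556, 3198
Δ³: 354, 426, 498, 570, 642
Δ⁴: 72, 72, 72, 72
The fourth differences are constant (72).
642 + 72 = 714;  3198 + 714 = 3912;  11723 + 3912 = 15635;  35234 + 15635 = 50869
714 + 72 = 786;  3912 + 786 = 4698;  15635 + 4698 = 20333;  50869 + 20333 = 71202
786 + 72 = 858;  4698 + 858 = 5556;  20333 + 5556 = 25889;  71202 + 25889 = 97091
858 + 72 = 930;  5556 + 930 = 6486;  25889 + 6486 = 32375;  97091 + 32375 = 129466

129466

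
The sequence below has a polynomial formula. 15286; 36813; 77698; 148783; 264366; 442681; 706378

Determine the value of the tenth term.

2312581

D1: 21527, 40885, 71085, 115583, 178315, 263697
D2: 19358, 30200, 44498, 62732, 85382
D3: 10842, 14298, 18234, 22650
D4: 3456, 3936, 4416
D5: 480, 480
The fifth differences are constant (480).
4416 + 480 = 4896;  22650 + 4896 = 27546;  85382 + 27546 = 112928;  263697 + 112928 = 376625;  706378 + 376625 = 1083003
4896 + 480 = 5376;  27546 + 5376 = 32922;  112928 + 32922 = 145850;  376625 + 145850 = 522475;  1083003 + 522475 = 1605478
5376 + 480 = 5856;  32922 + 5856 = 38778;  145850 + 38778 = 184628;  522475 + 184628 = 707103;  1605478 + 707103 = 2312581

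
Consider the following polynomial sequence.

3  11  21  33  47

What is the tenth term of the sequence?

147

8 , 10 , 12 , 14
2 , 2 , 2
The second differences are constant (2).
14 + 2 = 16;  47 + 16 = 63
16 + 2 = 18;  63 + 18 = 81
18 + 2 = 20;  81 + 20 = 101
20 + 2 = 22;  101 + 22 = 123
22 + 2 = 24;  123 + 24 = 147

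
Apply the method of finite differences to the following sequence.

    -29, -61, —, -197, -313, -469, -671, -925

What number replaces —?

Using the last 5 terms:
-116, -156, -202, -254
-40, -46, -52
-6, -6
Constant third difference = -6.
Extend backward: -40 + 6 = -34;  -116 + 34 = -82;  -197 + 82 = -115

-115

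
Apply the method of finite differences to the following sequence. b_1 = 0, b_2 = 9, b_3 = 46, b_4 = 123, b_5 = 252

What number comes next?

445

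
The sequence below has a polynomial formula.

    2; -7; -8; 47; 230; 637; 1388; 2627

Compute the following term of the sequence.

4522

D1: -9 , -1 , 55 , 183 , 407 , 751 , 1239
D2: 8 , 56 , 128 , 224 , 344 , 488
D3: 48 , 72 , 96 , 120 , 144
D4: 24 , 24 , 24 , 24
Constant fourth difference = 24, so extend:
144 + 24 = 168;  488 + 168 = 656;  1239 + 656 = 1895;  2627 + 1895 = 4522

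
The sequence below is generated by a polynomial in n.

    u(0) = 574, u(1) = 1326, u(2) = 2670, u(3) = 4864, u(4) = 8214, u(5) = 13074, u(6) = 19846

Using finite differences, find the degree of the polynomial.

4

Δ: 752, 1344, 2194, 3350, 4860, 6772
Δ²: 592, 850, 1156, 1510, 1912
Δ³: 258, 306, 354, 402
Δ⁴: 48, 48, 48
The fourth differences are constant, so the polynomial has degree 4.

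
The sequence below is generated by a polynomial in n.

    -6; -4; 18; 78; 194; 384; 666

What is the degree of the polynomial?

D1: 2, 22, 60, 116, 190, 282
D2: 20, 38, 56, 74, 92
D3: 18, 18, 18, 18
The third differences are constant, so the polynomial has degree 3.

3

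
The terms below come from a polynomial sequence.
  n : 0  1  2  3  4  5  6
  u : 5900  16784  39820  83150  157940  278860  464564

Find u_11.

D1: 10884, 23036, 43330, 74790, 120920, 185704
D2: 12152, 20294, 31460, 46130, 64784
D3: 8142, 11166, 14670, 18654
D4: 3024, 3504, 3984
D5: 480, 480
Constant fifth difference = 480, so extend:
3984 + 480 = 4464;  18654 + 4464 = 23118;  64784 + 23118 = 87902;  185704 + 87902 = 273606;  464564 + 273606 = 738170
4464 + 480 = 4944;  23118 + 4944 = 28062;  87902 + 28062 = 115964;  273606 + 115964 = 389570;  738170 + 389570 = 1127740
4944 + 480 = 5424;  28062 + 5424 = 33486;  115964 + 33486 = 149450;  389570 + 149450 = 539020;  1127740 + 539020 = 1666760
5424 + 480 = 5904;  33486 + 5904 = 39390;  149450 + 39390 = 188840;  539020 + 188840 = 727860;  1666760 + 727860 = 2394620
5904 + 480 = 6384;  39390 + 6384 = 45774;  188840 + 45774 = 234614;  727860 + 234614 = 962474;  2394620 + 962474 = 3357094

3357094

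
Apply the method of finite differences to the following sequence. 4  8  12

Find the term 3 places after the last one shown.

24

4  4
First differences constant at 4.
12 + 4 = 16
16 + 4 = 20
20 + 4 = 24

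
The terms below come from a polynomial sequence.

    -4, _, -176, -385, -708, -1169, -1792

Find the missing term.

Using the last 5 terms:
D1: -209  -323  -461  -623
D2: -114  -138  -162
D3: -24  -24
Constant third difference = -24.
Extend backward: -114 + 24 = -90;  -209 + 90 = -119;  -176 + 119 = -57

-57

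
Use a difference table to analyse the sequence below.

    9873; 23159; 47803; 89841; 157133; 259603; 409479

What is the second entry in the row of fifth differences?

240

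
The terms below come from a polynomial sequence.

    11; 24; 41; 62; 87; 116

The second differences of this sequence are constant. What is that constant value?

Δ: 13, 17, 21, 25, 29
Δ²: 4, 4, 4, 4

4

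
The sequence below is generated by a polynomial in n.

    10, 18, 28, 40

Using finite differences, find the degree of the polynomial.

8, 10, 12
2, 2
The second differences are constant, so the polynomial has degree 2.

2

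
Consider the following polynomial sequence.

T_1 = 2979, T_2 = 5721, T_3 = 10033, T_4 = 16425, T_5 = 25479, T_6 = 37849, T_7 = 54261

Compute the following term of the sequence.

D1: 2742, 4312, 6392, 9054, 12370, 16412
D2: 1570, 2080, 2662, 3316, 4042
D3: 510, 582, 654, 726
D4: 72, 72, 72
Fourth differences constant at 72.
726 + 72 = 798;  4042 + 798 = 4840;  16412 + 4840 = 21252;  54261 + 21252 = 75513

75513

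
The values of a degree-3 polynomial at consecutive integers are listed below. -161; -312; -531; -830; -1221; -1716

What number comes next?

-2327

D1: -151 , -219 , -299 , -391 , -495
D2: -68 , -80 , -92 , -104
D3: -12 , -12 , -12
Third differences constant at -12.
-104 − 12 = -116;  -495 − 116 = -611;  -1716 − 611 = -2327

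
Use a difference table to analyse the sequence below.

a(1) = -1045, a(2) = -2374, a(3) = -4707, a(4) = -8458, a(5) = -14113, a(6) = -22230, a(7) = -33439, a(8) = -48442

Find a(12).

-162954

First differences: -1329, -2333, -3751, -5655, -8117, -11209, -15003
Second differences: -1004, -1418, -1904, -2462, -3092, -3794
Third differences: -414, -486, -558, -630, -702
Fourth differences: -72, -72, -72, -72
The fourth differences are constant (-72).
-702 − 72 = -774;  -3794 − 774 = -4568;  -15003 − 4568 = -19571;  -48442 − 19571 = -68013
-774 − 72 = -846;  -4568 − 846 = -5414;  -19571 − 5414 = -24985;  -68013 − 24985 = -92998
-846 − 72 = -918;  -5414 − 918 = -6332;  -24985 − 6332 = -31317;  -92998 − 31317 = -124315
-918 − 72 = -990;  -6332 − 990 = -7322;  -31317 − 7322 = -38639;  -124315 − 38639 = -162954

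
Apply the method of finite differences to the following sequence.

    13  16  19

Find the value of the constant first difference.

First differences: 3, 3

3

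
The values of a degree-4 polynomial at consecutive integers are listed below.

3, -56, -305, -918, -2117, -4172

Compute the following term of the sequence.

-7401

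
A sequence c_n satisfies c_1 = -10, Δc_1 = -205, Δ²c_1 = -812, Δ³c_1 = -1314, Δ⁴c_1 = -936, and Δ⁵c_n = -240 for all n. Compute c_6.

-27215

Build the table forward from the leading diagonal:
D5: -240  -240  -240  -240  -240  -240
D4: -936  -1176  -1416  -1656  -1896  -2136
D3: -1314  -2250  -3426  -4842  -6498  -8394
D2: -812  -2126  -4376  -7802  -12644  -19142
D1: -205  -1017  -3143  -7519  -15321  -27965
c: -10  -215  -1232  -4375  -11894  -27215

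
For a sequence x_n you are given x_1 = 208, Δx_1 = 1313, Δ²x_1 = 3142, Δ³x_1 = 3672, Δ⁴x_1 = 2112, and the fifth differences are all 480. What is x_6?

Build the table forward from the leading diagonal:
Fifth differences: 480  480  480  480  480  480
Fourth differences: 2112  2592  3072  3552  4032  4512
Third differences: 3672  5784  8376  11448  15000  19032
Second differences: 3142  6814  12598  20974  32422  47422
First differences: 1313  4455  11269  23867  44841  77263
x: 208  1521  5976  17245  41112  85953

85953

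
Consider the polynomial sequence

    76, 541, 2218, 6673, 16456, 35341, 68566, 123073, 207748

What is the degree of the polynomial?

5

465, 1677, 4455, 9783, 18885, 33225, 54507, 84675
1212, 2778, 5328, 9102, 14340, 21282, 30168
1566, 2550, 3774, 5238, 6942, 8886
984, 1224, 1464, 1704, 1944
240, 240, 240, 240
The fifth differences are constant, so the polynomial has degree 5.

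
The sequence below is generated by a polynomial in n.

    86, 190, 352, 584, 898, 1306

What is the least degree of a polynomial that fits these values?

3

104, 162, 232, 314, 408
58, 70, 82, 94
12, 12, 12
The third differences are constant, so the polynomial has degree 3.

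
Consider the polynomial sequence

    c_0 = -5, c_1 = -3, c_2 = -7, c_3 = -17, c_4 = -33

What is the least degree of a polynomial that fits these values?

2

First differences: 2, -4, -10, -16
Second differences: -6, -6, -6
The second differences are constant, so the polynomial has degree 2.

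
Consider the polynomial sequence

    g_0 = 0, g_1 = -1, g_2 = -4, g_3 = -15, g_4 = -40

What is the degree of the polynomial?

3

Δ: -1, -3, -11, -25
Δ²: -2, -8, -14
Δ³: -6, -6
The third differences are constant, so the polynomial has degree 3.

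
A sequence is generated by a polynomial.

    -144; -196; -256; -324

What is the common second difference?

D1: -52, -60, -68
D2: -8, -8

-8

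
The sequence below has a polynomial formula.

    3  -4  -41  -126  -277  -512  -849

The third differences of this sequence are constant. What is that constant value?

First differences: -7, -37, -85, -151, -235, -337
Second differences: -30, -48, -66, -84, -102
Third differences: -18, -18, -18, -18

-18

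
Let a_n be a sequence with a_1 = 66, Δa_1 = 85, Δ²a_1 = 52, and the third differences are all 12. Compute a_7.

1596

Build the table forward from the leading diagonal:
Third differences: 12  12  12  12  12  12  12
Second differences: 52  64  76  88  100  112  124
First differences: 85  137  201  277  365  465  577
a: 66  151  288  489  766  1131  1596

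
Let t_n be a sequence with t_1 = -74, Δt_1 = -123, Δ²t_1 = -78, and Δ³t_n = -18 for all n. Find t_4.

Build the table forward from the leading diagonal:
D3: -18, -18, -18, -18
D2: -78, -96, -114, -132
D1: -123, -201, -297, -411
t: -74, -197, -398, -695

-695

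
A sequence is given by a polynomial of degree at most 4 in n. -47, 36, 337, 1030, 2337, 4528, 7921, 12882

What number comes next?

First differences: 83 , 301 , 693 , 1307 , 2191 , 3393 , 4961
Second differences: 218 , 392 , 614 , 884 , 1202 , 1568
Third differences: 174 , 222 , 270 , 318 , 366
Fourth differences: 48 , 48 , 48 , 48
Fourth differences constant at 48.
366 + 48 = 414;  1568 + 414 = 1982;  4961 + 1982 = 6943;  12882 + 6943 = 19825

19825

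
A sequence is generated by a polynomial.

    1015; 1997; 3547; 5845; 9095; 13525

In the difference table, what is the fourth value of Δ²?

1180

Δ: 982, 1550, 2298, 3250, 4430
Δ²: 568, 748, 952, 1180
Δ³: 180, 204, 228
Δ⁴: 24, 24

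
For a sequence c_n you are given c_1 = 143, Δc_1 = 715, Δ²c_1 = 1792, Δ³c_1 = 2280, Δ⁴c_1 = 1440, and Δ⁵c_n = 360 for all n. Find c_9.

Build the table forward from the leading diagonal:
Fifth differences: 360, 360, 360, 360, 360, 360, 360, 360, 360
Fourth differences: 1440, 1800, 2160, 2520, 2880, 3240, 3600, 3960, 4320
Third differences: 2280, 3720, 5520, 7680, 10200, 13080, 16320, 19920, 23880
Second differences: 1792, 4072, 7792, 13312, 20992, 31192, 44272, 60592, 80512
First differences: 715, 2507, 6579, 14371, 27683, 48675, 79867, 124139, 184731
c: 143, 858, 3365, 9944, 24315, 51998, 100673, 180540, 304679

304679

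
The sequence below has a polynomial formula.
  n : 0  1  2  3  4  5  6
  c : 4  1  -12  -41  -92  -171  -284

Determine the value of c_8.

-636

-3, -13, -29, -51, -79, -113
-10, -16, -22, -28, -34
-6, -6, -6, -6
Third differences constant at -6.
-34 − 6 = -40;  -113 − 40 = -153;  -284 − 153 = -437
-40 − 6 = -46;  -153 − 46 = -199;  -437 − 199 = -636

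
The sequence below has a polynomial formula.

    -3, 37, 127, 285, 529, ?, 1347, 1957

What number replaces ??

Using the first 5 terms:
40  90  158  244
50  68  86
18  18
Constant third difference = 18.
Extend forward: 86 + 18 = 104;  244 + 104 = 348;  529 + 348 = 877

877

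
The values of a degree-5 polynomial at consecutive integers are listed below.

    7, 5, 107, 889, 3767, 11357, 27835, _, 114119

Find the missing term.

59297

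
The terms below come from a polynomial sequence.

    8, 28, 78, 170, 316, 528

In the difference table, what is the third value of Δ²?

Δ: 20, 50, 92, 146, 212
Δ²: 30, 42, 54, 66
Δ³: 12, 12, 12

54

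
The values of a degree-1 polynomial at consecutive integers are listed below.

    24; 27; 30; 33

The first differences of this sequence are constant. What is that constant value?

3

Δ: 3, 3, 3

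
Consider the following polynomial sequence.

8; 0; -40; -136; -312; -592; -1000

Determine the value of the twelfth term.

-5800

Δ: -8, -40, -96, -176, -280, -408
Δ²: -32, -56, -80, -104, -128
Δ³: -24, -24, -24, -24
Constant third difference = -24, so extend:
-128 − 24 = -152;  -408 − 152 = -560;  -1000 − 560 = -1560
-152 − 24 = -176;  -560 − 176 = -736;  -1560 − 736 = -2296
-176 − 24 = -200;  -736 − 200 = -936;  -2296 − 936 = -3232
-200 − 24 = -224;  -936 − 224 = -1160;  -3232 − 1160 = -4392
-224 − 24 = -248;  -1160 − 248 = -1408;  -4392 − 1408 = -5800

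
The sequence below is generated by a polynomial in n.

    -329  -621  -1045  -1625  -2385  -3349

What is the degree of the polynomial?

First differences: -292, -424, -580, -760, -964
Second differences: -132, -156, -180, -204
Third differences: -24, -24, -24
The third differences are constant, so the polynomial has degree 3.

3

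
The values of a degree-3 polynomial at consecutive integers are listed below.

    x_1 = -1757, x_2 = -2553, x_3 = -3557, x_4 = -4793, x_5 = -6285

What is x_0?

-1145

Δ: -796, -1004, -1236, -1492
Δ²: -208, -232, -256
Δ³: -24, -24
The third differences are constant at -24.
Work back: -208 + 24 = -184;  -796 + 184 = -612;  -1757 + 612 = -1145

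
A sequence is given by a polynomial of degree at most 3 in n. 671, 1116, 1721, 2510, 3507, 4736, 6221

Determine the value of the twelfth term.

18326

D1: 445 , 605 , 789 , 997 , 1229 , 1485
D2: 160 , 184 , 208 , 232 , 256
D3: 24 , 24 , 24 , 24
Constant third difference = 24, so extend:
256 + 24 = 280;  1485 + 280 = 1765;  6221 + 1765 = 7986
280 + 24 = 304;  1765 + 304 = 2069;  7986 + 2069 = 10055
304 + 24 = 328;  2069 + 328 = 2397;  10055 + 2397 = 12452
328 + 24 = 352;  2397 + 352 = 2749;  12452 + 2749 = 15201
352 + 24 = 376;  2749 + 376 = 3125;  15201 + 3125 = 18326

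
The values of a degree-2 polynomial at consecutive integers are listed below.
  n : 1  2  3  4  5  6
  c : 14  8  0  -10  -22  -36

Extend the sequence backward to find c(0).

18

First differences: -6  -8  -10  -12  -14
Second differences: -2  -2  -2  -2
The second differences are constant at -2.
Work back: -6 + 2 = -4;  14 + 4 = 18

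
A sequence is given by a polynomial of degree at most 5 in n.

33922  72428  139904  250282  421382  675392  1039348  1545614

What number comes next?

2232362

First differences: 38506 , 67476 , 110378 , 171100 , 254010 , 363956 , 506266
Second differences: 28970 , 42902 , 60722 , 82910 , 109946 , 142310
Third differences: 13932 , 17820 , 22188 , 27036 , 32364
Fourth differences: 3888 , 4368 , 4848 , 5328
Fifth differences: 480 , 480 , 480
Fifth differences constant at 480.
5328 + 480 = 5808;  32364 + 5808 = 38172;  142310 + 38172 = 180482;  506266 + 180482 = 686748;  1545614 + 686748 = 2232362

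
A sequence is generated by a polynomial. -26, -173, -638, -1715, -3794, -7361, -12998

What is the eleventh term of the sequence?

Δ: -147  -465  -1077  -2079  -3567  -5637
Δ²: -318  -612  -1002  -1488  -2070
Δ³: -294  -390  -486  -582
Δ⁴: -96  -96  -96
The fourth differences are constant (-96).
-582 − 96 = -678;  -2070 − 678 = -2748;  -5637 − 2748 = -8385;  -12998 − 8385 = -21383
-678 − 96 = -774;  -2748 − 774 = -3522;  -8385 − 3522 = -11907;  -21383 − 11907 = -33290
-774 − 96 = -870;  -3522 − 870 = -4392;  -11907 − 4392 = -16299;  -33290 − 16299 = -49589
-870 − 96 = -966;  -4392 − 966 = -5358;  -16299 − 5358 = -21657;  -49589 − 21657 = -71246

-71246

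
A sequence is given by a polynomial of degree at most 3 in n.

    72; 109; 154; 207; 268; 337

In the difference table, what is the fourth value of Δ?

First differences: 37, 45, 53, 61, 69
Second differences: 8, 8, 8, 8

61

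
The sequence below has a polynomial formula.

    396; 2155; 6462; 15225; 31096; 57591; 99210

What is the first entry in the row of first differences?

1759

D1: 1759, 4307, 8763, 15871, 26495, 41619
D2: 2548, 4456, 7108, 10624, 15124
D3: 1908, 2652, 3516, 4500
D4: 744, 864, 984
D5: 120, 120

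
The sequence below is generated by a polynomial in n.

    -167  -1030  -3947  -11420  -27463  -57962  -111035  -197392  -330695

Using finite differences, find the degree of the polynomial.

Δ: -863, -2917, -7473, -16043, -30499, -53073, -86357, -133303
Δ²: -2054, -4556, -8570, -14456, -22574, -33284, -46946
Δ³: -2502, -4014, -5886, -8118, -10710, -13662
Δ⁴: -1512, -1872, -2232, -2592, -2952
Δ⁵: -360, -360, -360, -360
The fifth differences are constant, so the polynomial has degree 5.

5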